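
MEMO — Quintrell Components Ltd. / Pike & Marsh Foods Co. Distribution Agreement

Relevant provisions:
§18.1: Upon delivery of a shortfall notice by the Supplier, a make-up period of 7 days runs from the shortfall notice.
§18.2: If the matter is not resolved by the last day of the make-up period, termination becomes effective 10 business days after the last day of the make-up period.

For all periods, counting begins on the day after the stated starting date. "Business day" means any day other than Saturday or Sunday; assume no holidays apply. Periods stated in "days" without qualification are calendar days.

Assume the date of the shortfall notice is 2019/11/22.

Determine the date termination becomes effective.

The last day of the make-up period: 2019/11/22 + 7 days = 2019/11/29.
The date termination becomes effective: 10 business days after Friday, 2019/11/29, skipping weekends — Dec 2, Dec 3, Dec 4, Dec 5, Dec 6, Dec 9, Dec 10, Dec 11, Dec 12, Dec 13 — lands on Friday, 2019/12/13.

2019/12/13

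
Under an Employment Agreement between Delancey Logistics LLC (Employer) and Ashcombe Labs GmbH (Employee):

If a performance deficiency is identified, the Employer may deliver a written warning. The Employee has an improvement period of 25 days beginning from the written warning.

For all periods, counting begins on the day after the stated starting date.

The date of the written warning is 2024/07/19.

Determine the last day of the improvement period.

The last day of the improvement period: 25 calendar days after 2024/07/19 is 2024/08/13.

2024/08/13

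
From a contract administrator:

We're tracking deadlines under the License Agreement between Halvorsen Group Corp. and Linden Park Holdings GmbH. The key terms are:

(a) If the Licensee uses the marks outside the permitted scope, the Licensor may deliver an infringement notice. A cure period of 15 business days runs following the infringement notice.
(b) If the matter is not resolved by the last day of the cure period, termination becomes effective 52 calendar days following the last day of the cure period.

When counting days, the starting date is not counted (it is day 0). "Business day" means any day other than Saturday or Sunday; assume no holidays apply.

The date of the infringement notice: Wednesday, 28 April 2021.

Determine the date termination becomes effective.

The last day of the cure period: 15 business days after Wednesday, 28 April 2021, skipping weekends — Apr 29, Apr 30, May 3, May 4, …, May 17, May 18, May 19 — lands on Wednesday, 19 May 2021.
The date termination becomes effective: 19 May 2021 + 52 days = 10 July 2021.

10 July 2021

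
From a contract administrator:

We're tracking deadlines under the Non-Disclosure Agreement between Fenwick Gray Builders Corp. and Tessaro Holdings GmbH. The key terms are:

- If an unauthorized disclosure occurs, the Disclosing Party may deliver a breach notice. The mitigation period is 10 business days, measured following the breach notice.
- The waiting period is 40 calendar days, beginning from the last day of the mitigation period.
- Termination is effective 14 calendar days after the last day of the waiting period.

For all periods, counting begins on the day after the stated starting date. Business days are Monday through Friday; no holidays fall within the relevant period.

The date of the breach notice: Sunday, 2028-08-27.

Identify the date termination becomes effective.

From Sunday, 2028-08-27, 10 business days (Aug 28, Aug 29, Aug 30, Aug 31, Sep 1, Sep 4, Sep 5, Sep 6, Sep 7, Sep 8, skipping weekends) brings us to Friday, 2028-09-08, which is the last day of the mitigation period.
The last day of the waiting period: 2028-09-08 + 40 days = 2028-10-18.
Adding 14 calendar days to 2028-10-18 gives 2028-11-01, which is the date termination becomes effective.

2028-11-01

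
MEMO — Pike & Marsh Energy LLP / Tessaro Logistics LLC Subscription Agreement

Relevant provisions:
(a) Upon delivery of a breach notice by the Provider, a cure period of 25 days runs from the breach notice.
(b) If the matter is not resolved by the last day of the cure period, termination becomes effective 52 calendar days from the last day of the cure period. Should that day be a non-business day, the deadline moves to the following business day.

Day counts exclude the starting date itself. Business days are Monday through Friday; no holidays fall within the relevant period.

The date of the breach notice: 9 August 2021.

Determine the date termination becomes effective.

The last day of the cure period: 9 August 2021 + 25 days = 3 September 2021.
The date termination becomes effective: 3 September 2021 + 52 days = 25 October 2021. 25 October 2021 is a Monday, so no roll-forward applies.

25 October 2021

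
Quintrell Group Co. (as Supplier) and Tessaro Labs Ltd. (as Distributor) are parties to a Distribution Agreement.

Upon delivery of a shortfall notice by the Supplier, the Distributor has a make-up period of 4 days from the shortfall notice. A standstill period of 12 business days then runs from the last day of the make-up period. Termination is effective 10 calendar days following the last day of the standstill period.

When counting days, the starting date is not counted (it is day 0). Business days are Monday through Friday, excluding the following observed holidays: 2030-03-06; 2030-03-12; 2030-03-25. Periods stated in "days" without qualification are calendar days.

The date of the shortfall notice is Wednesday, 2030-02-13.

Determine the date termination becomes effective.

Adding 4 calendar days to 2030-02-13 gives 2030-02-17, which is the last day of the make-up period.
From Sunday, 2030-02-17, 12 business days (Feb 18, Feb 19, Feb 20, Feb 21, …, Mar 1, Mar 4, Mar 5, skipping weekends) brings us to Tuesday, 2030-03-05, which is the last day of the standstill period.
The date termination becomes effective: 10 calendar days after 2030-03-05 is 2030-03-15.

2030-03-15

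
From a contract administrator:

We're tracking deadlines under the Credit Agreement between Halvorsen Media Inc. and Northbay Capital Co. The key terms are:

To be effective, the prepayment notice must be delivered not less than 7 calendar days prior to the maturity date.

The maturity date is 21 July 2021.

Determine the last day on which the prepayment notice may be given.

14 July 2021

Counting back 7 calendar days from 21 July 2021 gives 14 July 2021.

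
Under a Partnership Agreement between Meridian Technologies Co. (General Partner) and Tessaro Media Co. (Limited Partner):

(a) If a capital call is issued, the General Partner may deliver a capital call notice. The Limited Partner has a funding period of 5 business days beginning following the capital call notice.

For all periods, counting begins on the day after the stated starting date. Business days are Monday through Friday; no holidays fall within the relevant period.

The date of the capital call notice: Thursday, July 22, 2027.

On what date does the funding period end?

From Thursday, July 22, 2027, 5 business days (Jul 23, Jul 26, Jul 27, Jul 28, Jul 29, skipping weekends) brings us to Thursday, July 29, 2027, which is the last day of the funding period.

July 29, 2027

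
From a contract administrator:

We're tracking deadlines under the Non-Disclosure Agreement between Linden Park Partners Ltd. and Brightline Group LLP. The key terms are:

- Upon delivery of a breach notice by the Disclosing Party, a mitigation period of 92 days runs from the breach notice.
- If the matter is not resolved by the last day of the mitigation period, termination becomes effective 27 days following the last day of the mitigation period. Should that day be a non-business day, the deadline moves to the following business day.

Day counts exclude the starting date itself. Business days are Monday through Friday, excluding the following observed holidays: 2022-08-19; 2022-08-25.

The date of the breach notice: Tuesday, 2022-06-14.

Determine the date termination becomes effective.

2022-10-11

The last day of the mitigation period: 2022-06-14 + 92 days = 2022-09-14.
The date termination becomes effective: 27 calendar days after 2022-09-14 is 2022-10-11. 2022-10-11 is a Tuesday and is not a listed holiday, so no roll-forward applies.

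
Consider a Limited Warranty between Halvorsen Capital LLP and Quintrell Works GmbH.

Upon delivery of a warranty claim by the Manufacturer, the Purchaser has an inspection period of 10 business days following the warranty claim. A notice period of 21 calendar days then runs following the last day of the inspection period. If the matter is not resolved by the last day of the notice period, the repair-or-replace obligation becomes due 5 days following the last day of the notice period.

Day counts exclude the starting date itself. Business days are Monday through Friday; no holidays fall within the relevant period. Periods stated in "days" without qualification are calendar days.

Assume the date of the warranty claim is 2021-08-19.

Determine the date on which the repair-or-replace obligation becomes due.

The last day of the inspection period: counting 10 business days from Thursday, 2021-08-19 (Aug 20, Aug 23, Aug 24, Aug 25, Aug 26, Aug 27, Aug 30, Aug 31, Sep 1, Sep 2, skipping weekends) reaches Thursday, 2021-09-02.
The last day of the notice period: 21 calendar days after 2021-09-02 is 2021-09-23.
The date on which the repair-or-replace obligation becomes due: 2021-09-23 + 5 days = 2021-09-28.

2021-09-28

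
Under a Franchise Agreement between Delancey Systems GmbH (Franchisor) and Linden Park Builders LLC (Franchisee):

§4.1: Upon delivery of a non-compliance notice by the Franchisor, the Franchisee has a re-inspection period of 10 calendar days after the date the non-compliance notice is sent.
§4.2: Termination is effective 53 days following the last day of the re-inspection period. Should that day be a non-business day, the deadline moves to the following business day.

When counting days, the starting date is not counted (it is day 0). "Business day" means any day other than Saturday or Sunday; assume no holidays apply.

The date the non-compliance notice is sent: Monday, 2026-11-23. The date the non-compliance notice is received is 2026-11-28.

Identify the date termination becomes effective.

The last day of the re-inspection period: 2026-11-23 + 10 days = 2026-12-03.
The date termination becomes effective: 2026-12-03 + 53 days = 2027-01-25. 2027-01-25 is a Monday, so no roll-forward applies.

2027-01-25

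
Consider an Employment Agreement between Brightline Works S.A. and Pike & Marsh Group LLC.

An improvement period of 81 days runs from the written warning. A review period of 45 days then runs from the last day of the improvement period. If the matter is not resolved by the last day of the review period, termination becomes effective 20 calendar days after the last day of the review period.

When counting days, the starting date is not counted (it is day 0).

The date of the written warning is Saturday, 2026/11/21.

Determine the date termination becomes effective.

2027/04/16

Adding 81 calendar days to 2026/11/21 gives 2027/02/10, which is the last day of the improvement period.
Adding 45 calendar days to 2027/02/10 gives 2027/03/27, which is the last day of the review period.
Adding 20 calendar days to 2027/03/27 gives 2027/04/16, which is the date termination becomes effective.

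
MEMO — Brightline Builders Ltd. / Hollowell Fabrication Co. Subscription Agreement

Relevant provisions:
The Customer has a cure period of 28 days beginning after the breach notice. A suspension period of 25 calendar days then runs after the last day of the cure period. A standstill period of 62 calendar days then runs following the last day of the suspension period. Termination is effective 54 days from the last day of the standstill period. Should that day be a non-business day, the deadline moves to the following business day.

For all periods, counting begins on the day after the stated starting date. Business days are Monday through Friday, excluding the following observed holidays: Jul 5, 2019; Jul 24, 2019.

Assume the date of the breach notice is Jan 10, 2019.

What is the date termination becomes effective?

The last day of the cure period: Jan 10, 2019 + 28 days = Feb 7, 2019.
The last day of the suspension period: 25 calendar days after Feb 7, 2019 is Mar 4, 2019.
The last day of the standstill period: Mar 4, 2019 + 62 days = May 5, 2019.
The date termination becomes effective: May 5, 2019 + 54 days = Jun 28, 2019. Jun 28, 2019 is a Friday and is not a listed holiday, so no roll-forward applies.

Jun 28, 2019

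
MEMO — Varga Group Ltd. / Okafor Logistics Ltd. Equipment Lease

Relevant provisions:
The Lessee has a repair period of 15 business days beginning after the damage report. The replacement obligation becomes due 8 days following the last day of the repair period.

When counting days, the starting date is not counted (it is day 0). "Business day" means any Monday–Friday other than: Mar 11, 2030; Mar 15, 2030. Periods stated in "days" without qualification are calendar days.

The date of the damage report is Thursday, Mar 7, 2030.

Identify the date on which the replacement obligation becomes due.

The last day of the repair period: 15 business days after Thursday, Mar 7, 2030, skipping weekends and the listed holidays on Mar 11, Mar 15 — Mar 8, Mar 12, Mar 13, Mar 14, …, Mar 28, Mar 29, Apr 1 — lands on Monday, Apr 1, 2030.
The date on which the replacement obligation becomes due: 8 calendar days after Apr 1, 2030 is Apr 9, 2030.

Apr 9, 2030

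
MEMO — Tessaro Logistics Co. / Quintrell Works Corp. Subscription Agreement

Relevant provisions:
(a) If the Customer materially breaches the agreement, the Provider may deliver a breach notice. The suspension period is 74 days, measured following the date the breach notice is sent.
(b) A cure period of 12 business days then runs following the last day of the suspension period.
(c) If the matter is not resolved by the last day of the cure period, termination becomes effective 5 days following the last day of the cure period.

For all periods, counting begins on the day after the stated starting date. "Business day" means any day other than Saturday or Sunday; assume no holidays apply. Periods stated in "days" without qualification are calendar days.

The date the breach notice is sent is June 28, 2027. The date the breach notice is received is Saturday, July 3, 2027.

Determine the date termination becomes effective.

Adding 74 calendar days to June 28, 2027 gives September 10, 2027, which is the last day of the suspension period.
From Friday, September 10, 2027, 12 business days (Sep 13, Sep 14, Sep 15, Sep 16, …, Sep 24, Sep 27, Sep 28, skipping weekends) brings us to Tuesday, September 28, 2027, which is the last day of the cure period.
The date termination becomes effective: 5 calendar days after September 28, 2027 is October 3, 2027.

October 3, 2027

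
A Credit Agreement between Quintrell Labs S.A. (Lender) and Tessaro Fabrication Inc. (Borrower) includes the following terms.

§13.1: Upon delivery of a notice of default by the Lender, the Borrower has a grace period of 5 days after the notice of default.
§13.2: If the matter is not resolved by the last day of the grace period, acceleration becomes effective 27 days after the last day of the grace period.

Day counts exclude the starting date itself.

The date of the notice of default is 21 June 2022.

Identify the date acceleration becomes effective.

23 July 2022

The last day of the grace period: 21 June 2022 + 5 days = 26 June 2022.
The date acceleration becomes effective: 26 June 2022 + 27 days = 23 July 2022.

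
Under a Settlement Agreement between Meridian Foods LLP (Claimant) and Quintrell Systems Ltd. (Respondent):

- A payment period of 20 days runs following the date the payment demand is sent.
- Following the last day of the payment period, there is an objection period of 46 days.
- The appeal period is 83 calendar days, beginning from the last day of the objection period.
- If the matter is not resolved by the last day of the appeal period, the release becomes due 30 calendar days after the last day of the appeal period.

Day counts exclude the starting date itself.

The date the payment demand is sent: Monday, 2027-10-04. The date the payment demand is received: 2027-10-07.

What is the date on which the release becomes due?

Adding 20 calendar days to 2027-10-04 gives 2027-10-24, which is the last day of the payment period.
The last day of the objection period: 46 calendar days after 2027-10-24 is 2027-12-09.
The last day of the appeal period: 2027-12-09 + 83 days = 2028-03-01.
The date on which the release becomes due: 2028-03-01 + 30 days = 2028-03-31.

2028-03-31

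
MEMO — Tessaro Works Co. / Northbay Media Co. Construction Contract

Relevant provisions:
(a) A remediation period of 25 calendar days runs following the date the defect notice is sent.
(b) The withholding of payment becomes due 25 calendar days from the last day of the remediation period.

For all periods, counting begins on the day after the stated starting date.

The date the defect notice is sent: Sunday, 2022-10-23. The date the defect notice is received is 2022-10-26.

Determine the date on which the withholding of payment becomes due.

Adding 25 calendar days to 2022-10-23 gives 2022-11-17, which is the last day of the remediation period.
The date on which the withholding of payment becomes due: 2022-11-17 + 25 days = 2022-12-12.

2022-12-12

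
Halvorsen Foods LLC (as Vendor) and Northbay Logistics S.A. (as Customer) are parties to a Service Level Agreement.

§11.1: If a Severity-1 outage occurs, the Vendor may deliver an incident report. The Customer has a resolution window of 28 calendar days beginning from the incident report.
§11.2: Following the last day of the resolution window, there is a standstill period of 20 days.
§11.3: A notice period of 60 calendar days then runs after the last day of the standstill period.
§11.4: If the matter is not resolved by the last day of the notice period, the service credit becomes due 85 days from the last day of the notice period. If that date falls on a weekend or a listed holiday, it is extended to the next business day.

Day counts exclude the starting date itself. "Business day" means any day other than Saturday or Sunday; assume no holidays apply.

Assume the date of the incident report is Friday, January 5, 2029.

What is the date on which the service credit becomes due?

The last day of the resolution window: January 5, 2029 + 28 days = February 2, 2029.
The last day of the standstill period: February 2, 2029 + 20 days = February 22, 2029.
The last day of the notice period: 60 calendar days after February 22, 2029 is April 23, 2029.
Adding 85 calendar days to April 23, 2029 gives July 17, 2029, which is the date on which the service credit becomes due. July 17, 2029 is a Tuesday, so no roll-forward applies.

July 17, 2029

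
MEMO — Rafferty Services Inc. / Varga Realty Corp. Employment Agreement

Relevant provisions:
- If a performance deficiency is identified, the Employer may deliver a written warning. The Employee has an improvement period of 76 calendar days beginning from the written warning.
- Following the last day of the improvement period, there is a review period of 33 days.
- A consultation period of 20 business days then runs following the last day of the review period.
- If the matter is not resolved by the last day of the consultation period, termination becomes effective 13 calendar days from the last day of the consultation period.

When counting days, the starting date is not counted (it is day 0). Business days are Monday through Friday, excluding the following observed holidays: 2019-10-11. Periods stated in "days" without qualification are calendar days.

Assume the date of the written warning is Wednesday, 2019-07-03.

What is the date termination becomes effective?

2019-11-28

The last day of the improvement period: 76 calendar days after 2019-07-03 is 2019-09-17.
The last day of the review period: 2019-09-17 + 33 days = 2019-10-20.
The last day of the consultation period: counting 20 business days from Sunday, 2019-10-20 (Oct 21, Oct 22, Oct 23, Oct 24, …, Nov 13, Nov 14, Nov 15, skipping weekends) reaches Friday, 2019-11-15.
The date termination becomes effective: 2019-11-15 + 13 days = 2019-11-28.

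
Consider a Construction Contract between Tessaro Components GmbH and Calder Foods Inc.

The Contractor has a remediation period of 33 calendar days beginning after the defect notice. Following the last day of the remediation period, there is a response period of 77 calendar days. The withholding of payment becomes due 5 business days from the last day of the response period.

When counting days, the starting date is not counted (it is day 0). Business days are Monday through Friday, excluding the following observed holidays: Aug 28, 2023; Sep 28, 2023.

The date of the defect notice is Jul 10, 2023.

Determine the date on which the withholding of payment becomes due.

Nov 3, 2023

The last day of the remediation period: Jul 10, 2023 + 33 days = Aug 12, 2023.
The last day of the response period: 77 calendar days after Aug 12, 2023 is Oct 28, 2023.
From Saturday, Oct 28, 2023, 5 business days (Oct 30, Oct 31, Nov 1, Nov 2, Nov 3, skipping weekends) brings us to Friday, Nov 3, 2023, which is the date on which the withholding of payment becomes due.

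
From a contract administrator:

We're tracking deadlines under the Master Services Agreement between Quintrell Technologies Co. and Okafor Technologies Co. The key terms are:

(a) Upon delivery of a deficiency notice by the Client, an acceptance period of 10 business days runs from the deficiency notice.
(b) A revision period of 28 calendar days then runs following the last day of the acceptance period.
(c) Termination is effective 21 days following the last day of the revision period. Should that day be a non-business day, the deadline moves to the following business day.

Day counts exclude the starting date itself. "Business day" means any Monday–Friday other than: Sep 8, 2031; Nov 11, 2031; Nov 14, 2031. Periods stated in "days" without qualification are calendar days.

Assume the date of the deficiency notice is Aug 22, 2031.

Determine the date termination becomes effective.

Oct 24, 2031

The last day of the acceptance period: counting 10 business days from Friday, Aug 22, 2031 (Aug 25, Aug 26, Aug 27, Aug 28, Aug 29, Sep 1, Sep 2, Sep 3, Sep 4, Sep 5, skipping weekends) reaches Friday, Sep 5, 2031.
Adding 28 calendar days to Sep 5, 2031 gives Oct 3, 2031, which is the last day of the revision period.
The date termination becomes effective: Oct 3, 2031 + 21 days = Oct 24, 2031. Oct 24, 2031 is a Friday and is not a listed holiday, so no roll-forward applies.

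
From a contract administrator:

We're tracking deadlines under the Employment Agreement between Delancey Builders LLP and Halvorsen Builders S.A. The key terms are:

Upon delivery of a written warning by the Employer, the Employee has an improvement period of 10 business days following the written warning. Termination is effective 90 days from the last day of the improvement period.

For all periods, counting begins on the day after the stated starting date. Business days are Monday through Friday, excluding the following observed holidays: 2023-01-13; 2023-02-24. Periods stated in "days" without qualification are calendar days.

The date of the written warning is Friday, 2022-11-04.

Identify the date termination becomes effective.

The last day of the improvement period: counting 10 business days from Friday, 2022-11-04 (Nov 7, Nov 8, Nov 9, Nov 10, Nov 11, Nov 14, Nov 15, Nov 16, Nov 17, Nov 18, skipping weekends) reaches Friday, 2022-11-18.
Adding 90 calendar days to 2022-11-18 gives 2023-02-16, which is the date termination becomes effective.

2023-02-16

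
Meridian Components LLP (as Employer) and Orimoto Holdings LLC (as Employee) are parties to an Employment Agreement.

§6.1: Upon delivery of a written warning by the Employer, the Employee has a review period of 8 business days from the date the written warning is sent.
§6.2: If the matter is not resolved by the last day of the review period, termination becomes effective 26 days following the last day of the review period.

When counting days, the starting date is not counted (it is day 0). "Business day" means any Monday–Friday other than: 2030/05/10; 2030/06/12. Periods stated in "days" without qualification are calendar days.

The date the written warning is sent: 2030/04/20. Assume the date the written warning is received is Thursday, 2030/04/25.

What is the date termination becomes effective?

The last day of the review period: counting 8 business days from Saturday, 2030/04/20 (Apr 22, Apr 23, Apr 24, Apr 25, Apr 26, Apr 29, Apr 30, May 1, skipping weekends) reaches Wednesday, 2030/05/01.
Adding 26 calendar days to 2030/05/01 gives 2030/05/27, which is the date termination becomes effective.

2030/05/27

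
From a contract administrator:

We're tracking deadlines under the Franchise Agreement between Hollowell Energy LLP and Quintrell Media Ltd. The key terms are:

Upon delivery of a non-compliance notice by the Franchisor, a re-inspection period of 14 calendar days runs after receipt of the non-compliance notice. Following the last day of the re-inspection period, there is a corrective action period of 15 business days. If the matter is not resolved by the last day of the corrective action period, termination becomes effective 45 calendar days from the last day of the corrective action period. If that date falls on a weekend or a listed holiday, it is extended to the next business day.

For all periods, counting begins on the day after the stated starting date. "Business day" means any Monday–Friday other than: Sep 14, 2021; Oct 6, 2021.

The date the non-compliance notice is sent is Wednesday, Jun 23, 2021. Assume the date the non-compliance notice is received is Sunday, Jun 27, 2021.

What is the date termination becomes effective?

Sep 13, 2021

The last day of the re-inspection period: Jun 27, 2021 + 14 days = Jul 11, 2021.
The last day of the corrective action period: 15 business days after Sunday, Jul 11, 2021, skipping weekends — Jul 12, Jul 13, Jul 14, Jul 15, …, Jul 28, Jul 29, Jul 30 — lands on Friday, Jul 30, 2021.
The date termination becomes effective: 45 calendar days after Jul 30, 2021 is Sep 13, 2021. Sep 13, 2021 is a Monday and is not a listed holiday, so no roll-forward applies.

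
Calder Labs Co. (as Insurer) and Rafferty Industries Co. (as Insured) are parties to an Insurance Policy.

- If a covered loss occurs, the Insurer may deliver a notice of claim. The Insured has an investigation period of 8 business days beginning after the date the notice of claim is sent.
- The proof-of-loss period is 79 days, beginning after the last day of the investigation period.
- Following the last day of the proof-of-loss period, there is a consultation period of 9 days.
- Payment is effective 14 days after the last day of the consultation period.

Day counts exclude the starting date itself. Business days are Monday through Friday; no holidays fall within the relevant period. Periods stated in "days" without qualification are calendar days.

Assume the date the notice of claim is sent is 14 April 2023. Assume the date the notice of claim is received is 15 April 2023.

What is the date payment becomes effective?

The last day of the investigation period: 8 business days after Friday, 14 April 2023, skipping weekends — Apr 17, Apr 18, Apr 19, Apr 20, Apr 21, Apr 24, Apr 25, Apr 26 — lands on Wednesday, 26 April 2023.
The last day of the proof-of-loss period: 79 calendar days after 26 April 2023 is 14 July 2023.
The last day of the consultation period: 9 calendar days after 14 July 2023 is 23 July 2023.
The date payment becomes effective: 23 July 2023 + 14 days = 6 August 2023.

6 August 2023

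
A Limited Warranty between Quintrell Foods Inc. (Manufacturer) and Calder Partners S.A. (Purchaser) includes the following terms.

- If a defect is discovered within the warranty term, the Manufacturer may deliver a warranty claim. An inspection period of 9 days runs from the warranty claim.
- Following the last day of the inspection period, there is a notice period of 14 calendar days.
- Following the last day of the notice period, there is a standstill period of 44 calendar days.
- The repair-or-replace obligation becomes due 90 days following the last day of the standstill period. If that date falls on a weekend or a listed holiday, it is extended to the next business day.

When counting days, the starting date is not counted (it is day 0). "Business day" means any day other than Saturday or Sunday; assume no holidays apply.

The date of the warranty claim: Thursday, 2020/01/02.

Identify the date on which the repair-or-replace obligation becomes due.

The last day of the inspection period: 9 calendar days after 2020/01/02 is 2020/01/11.
The last day of the notice period: 14 calendar days after 2020/01/11 is 2020/01/25.
The last day of the standstill period: 2020/01/25 + 44 days = 2020/03/09.
The date on which the repair-or-replace obligation becomes due: 90 calendar days after 2020/03/09 is 2020/06/07. That falls on a Sunday, so it rolls to the next business day, Monday, 2020/06/08.

2020/06/08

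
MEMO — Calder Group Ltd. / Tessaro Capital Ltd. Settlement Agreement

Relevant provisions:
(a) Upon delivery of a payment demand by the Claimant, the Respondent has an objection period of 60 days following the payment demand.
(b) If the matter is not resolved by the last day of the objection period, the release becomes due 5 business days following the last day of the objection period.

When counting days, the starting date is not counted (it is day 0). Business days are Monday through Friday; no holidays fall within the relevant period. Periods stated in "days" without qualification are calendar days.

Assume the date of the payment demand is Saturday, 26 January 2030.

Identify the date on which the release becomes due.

3 April 2030

The last day of the objection period: 60 calendar days after 26 January 2030 is 27 March 2030.
From Wednesday, 27 March 2030, 5 business days (Mar 28, Mar 29, Apr 1, Apr 2, Apr 3, skipping weekends) brings us to Wednesday, 3 April 2030, which is the date on which the release becomes due.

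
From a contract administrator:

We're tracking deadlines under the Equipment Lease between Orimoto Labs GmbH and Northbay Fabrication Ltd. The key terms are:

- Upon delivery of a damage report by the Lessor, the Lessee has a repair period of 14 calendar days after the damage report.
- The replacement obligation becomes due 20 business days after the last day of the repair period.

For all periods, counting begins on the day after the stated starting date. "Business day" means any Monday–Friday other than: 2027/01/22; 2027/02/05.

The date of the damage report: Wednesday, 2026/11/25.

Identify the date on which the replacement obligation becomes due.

The last day of the repair period: 14 calendar days after 2026/11/25 is 2026/12/09.
The date on which the replacement obligation becomes due: counting 20 business days from Wednesday, 2026/12/09 (Dec 10, Dec 11, Dec 14, Dec 15, …, Jan 4, Jan 5, Jan 6, skipping weekends) reaches Wednesday, 2027/01/06.

2027/01/06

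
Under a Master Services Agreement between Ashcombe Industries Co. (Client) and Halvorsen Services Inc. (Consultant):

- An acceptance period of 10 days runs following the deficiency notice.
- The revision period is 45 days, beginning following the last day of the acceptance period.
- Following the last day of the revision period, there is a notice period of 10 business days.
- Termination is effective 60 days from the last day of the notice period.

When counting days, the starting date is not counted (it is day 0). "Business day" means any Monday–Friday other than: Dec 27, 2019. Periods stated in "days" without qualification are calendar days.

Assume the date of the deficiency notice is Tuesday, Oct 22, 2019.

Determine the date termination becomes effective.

Adding 10 calendar days to Oct 22, 2019 gives Nov 1, 2019, which is the last day of the acceptance period.
The last day of the revision period: Nov 1, 2019 + 45 days = Dec 16, 2019.
From Monday, Dec 16, 2019, 10 business days (Dec 17, Dec 18, Dec 19, Dec 20, Dec 23, Dec 24, Dec 25, Dec 26, Dec 30, Dec 31, skipping weekends and the listed holiday on Dec 27) brings us to Tuesday, Dec 31, 2019, which is the last day of the notice period.
The date termination becomes effective: Dec 31, 2019 + 60 days = Feb 29, 2020.

Feb 29, 2020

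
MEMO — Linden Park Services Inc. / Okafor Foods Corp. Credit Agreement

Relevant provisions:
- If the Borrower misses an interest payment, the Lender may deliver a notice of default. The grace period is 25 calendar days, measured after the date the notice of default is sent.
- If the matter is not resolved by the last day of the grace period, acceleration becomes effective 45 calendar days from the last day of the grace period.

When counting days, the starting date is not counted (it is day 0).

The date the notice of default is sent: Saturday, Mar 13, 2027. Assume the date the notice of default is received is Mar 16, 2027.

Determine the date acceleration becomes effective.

The last day of the grace period: Mar 13, 2027 + 25 days = Apr 7, 2027.
The date acceleration becomes effective: Apr 7, 2027 + 45 days = May 22, 2027.

May 22, 2027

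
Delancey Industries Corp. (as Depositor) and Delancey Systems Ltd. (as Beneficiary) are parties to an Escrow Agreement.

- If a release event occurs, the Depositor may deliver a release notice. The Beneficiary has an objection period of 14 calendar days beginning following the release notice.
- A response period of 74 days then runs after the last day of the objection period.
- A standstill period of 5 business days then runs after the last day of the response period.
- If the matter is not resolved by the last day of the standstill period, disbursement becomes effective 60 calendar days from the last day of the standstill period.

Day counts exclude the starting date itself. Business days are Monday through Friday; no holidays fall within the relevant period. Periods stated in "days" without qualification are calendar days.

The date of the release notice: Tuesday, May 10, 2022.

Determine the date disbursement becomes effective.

Oct 11, 2022

The last day of the objection period: May 10, 2022 + 14 days = May 24, 2022.
The last day of the response period: May 24, 2022 + 74 days = Aug 6, 2022.
From Saturday, Aug 6, 2022, 5 business days (Aug 8, Aug 9, Aug 10, Aug 11, Aug 12, skipping weekends) brings us to Friday, Aug 12, 2022, which is the last day of the standstill period.
The date disbursement becomes effective: 60 calendar days after Aug 12, 2022 is Oct 11, 2022.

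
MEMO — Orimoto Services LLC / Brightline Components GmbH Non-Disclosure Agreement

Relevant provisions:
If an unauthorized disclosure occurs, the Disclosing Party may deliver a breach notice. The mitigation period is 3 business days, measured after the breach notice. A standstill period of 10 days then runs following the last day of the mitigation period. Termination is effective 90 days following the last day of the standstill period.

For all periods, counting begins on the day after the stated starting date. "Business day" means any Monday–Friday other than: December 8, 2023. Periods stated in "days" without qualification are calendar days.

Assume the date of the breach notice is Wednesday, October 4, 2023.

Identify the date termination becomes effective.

January 17, 2024

The last day of the mitigation period: 3 business days after Wednesday, October 4, 2023, skipping weekends — Oct 5, Oct 6, Oct 9 — lands on Monday, October 9, 2023.
The last day of the standstill period: October 9, 2023 + 10 days = October 19, 2023.
The date termination becomes effective: 90 calendar days after October 19, 2023 is January 17, 2024.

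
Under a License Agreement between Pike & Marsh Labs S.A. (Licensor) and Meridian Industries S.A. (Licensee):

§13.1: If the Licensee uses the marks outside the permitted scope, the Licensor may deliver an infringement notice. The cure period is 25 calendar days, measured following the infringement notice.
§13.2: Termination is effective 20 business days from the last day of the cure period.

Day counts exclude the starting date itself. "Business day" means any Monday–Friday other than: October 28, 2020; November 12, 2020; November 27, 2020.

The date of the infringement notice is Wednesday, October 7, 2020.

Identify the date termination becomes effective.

The last day of the cure period: 25 calendar days after October 7, 2020 is November 1, 2020.
From Sunday, November 1, 2020, 20 business days (Nov 2, Nov 3, Nov 4, Nov 5, …, Nov 26, Nov 30, Dec 1, skipping weekends and the listed holidays on Nov 12, Nov 27) brings us to Tuesday, December 1, 2020, which is the date termination becomes effective.

December 1, 2020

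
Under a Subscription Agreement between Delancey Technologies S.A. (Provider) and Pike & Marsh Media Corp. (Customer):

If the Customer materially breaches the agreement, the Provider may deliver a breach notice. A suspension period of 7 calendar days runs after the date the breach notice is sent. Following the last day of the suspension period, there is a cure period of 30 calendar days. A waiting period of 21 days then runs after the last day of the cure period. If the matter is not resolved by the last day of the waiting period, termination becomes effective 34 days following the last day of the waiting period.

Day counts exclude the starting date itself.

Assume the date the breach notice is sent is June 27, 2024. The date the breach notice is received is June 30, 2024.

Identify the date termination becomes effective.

September 27, 2024

The last day of the suspension period: June 27, 2024 + 7 days = July 4, 2024.
The last day of the cure period: July 4, 2024 + 30 days = August 3, 2024.
Adding 21 calendar days to August 3, 2024 gives August 24, 2024, which is the last day of the waiting period.
Adding 34 calendar days to August 24, 2024 gives September 27, 2024, which is the date termination becomes effective.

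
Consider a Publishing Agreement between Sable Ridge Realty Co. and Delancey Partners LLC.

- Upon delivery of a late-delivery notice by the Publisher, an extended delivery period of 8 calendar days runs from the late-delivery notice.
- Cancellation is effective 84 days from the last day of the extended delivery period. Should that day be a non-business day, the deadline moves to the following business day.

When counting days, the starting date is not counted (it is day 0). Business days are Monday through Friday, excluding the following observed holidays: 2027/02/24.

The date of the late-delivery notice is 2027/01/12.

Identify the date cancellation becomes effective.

2027/04/14

Adding 8 calendar days to 2027/01/12 gives 2027/01/20, which is the last day of the extended delivery period.
The date cancellation becomes effective: 2027/01/20 + 84 days = 2027/04/14. 2027/04/14 is a Wednesday and is not a listed holiday, so no roll-forward applies.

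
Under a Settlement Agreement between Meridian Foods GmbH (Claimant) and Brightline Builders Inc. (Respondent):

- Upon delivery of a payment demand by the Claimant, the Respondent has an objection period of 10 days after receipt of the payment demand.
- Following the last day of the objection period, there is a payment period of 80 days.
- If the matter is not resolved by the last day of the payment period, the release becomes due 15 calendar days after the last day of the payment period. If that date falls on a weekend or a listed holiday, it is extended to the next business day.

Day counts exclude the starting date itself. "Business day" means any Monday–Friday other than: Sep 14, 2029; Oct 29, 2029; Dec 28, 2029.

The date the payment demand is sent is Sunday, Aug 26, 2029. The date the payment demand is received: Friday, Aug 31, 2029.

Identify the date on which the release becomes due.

Dec 14, 2029

The last day of the objection period: 10 calendar days after Aug 31, 2029 is Sep 10, 2029.
The last day of the payment period: Sep 10, 2029 + 80 days = Nov 29, 2029.
The date on which the release becomes due: 15 calendar days after Nov 29, 2029 is Dec 14, 2029. Dec 14, 2029 is a Friday and is not a listed holiday, so no roll-forward applies.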